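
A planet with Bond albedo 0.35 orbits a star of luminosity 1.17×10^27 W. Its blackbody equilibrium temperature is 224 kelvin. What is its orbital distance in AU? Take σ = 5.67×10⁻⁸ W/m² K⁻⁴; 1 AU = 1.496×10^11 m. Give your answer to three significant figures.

2.18 AU

Required flux: S = 4σT⁴/(1−α) = 878.5 W/m².
From L = 4πd²S, d = √(1.17×10^27/(4π·878.5)) = 3.256×10^11 m = 2.176 AU.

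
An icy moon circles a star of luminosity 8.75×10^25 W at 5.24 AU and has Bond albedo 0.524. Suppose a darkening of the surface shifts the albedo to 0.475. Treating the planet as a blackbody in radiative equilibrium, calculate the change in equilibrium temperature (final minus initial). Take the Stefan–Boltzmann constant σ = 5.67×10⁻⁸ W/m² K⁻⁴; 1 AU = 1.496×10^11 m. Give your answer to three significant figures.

Orbital distance: d = 5.24 AU = 7.839×10^11 m.
Spreading L over a sphere of radius d: S = 8.75×10^25/(4π·7.84×10^11²) = 11.33 W/m².
Before: T₁ = [11.33·0.476/(4σ)]^(1/4) = 69.83 K.
After:  T₂ = [11.33·0.525/(4σ)]^(1/4) = 71.56 K.
Change: 71.56 − 69.83 = 1.732 K.

1.73 K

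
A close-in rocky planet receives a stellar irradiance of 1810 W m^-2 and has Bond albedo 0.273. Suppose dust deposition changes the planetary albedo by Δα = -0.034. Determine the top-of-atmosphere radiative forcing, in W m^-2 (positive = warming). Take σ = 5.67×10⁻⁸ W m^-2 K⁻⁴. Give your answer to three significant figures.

15.4 W m^-2

TOA radiative forcing: ΔF = −S·Δα/4 = −1810·(-0.034)/4 = 15.39 W m^-2.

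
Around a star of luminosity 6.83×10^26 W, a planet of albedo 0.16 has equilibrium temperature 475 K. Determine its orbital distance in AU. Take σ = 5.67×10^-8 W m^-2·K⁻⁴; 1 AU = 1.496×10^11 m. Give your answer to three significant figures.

Required flux: S = 4σT⁴/(1−α) = 13740 W m^-2.
From L = 4πd²S, d = √(6.83×10^26/(4π·13740)) = 6.288×10^10 m = 0.4203 AU.

0.420 AU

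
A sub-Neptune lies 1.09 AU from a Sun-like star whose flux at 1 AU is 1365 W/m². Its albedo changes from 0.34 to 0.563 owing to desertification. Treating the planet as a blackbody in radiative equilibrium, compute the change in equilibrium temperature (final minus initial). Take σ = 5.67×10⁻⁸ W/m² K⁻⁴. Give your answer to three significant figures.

-23.6 kelvin

Flux at the orbit: S = 1365/(1.09)² = 1149 W/m².
With α = 0.34, T₁ = 240.5 K.
Final:   T₂ = [S(1−0.563)/(4σ)]^(1/4) = 216.9 K.
ΔT = T₂ − T₁ = -23.55 K.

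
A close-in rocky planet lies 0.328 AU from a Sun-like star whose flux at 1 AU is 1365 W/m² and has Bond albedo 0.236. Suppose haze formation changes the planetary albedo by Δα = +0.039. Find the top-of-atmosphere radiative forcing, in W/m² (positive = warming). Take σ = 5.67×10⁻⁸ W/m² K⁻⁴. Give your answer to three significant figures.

Flux at the orbit: S = 1365/(0.328)² = 12690 W/m².
The change in absorbed flux is Δ[S(1−α)/4] = −SΔα/4 = -123.7 W/m².

-124 W/m²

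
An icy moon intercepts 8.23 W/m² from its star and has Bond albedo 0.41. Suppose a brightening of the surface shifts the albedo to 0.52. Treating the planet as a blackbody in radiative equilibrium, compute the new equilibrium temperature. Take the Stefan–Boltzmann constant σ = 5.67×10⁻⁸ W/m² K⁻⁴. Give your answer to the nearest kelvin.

65 kelvin

T₂ = [S(1−α₂)/(4σ)]^(1/4) = [8.230·0.48/(4σ)]^(1/4) = 64.60 K.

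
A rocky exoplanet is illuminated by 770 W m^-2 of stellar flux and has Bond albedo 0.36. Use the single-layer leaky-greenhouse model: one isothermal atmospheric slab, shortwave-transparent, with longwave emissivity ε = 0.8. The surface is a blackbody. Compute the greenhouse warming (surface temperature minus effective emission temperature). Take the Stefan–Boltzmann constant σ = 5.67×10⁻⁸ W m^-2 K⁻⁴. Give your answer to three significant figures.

Effective emission temperature (TOA balance): σT_e⁴ = S(1−α)/4 = 123.2 W m^-2 → T_e = 215.9 K.
For a single slab of emissivity ε, T_s⁴ = 2T_e⁴/(2−ε); thus T_s = 215.9·(1.667)^(1/4) = 245.3 K.
Greenhouse warming: T_s − T_e = 29.41 K.

29.4 K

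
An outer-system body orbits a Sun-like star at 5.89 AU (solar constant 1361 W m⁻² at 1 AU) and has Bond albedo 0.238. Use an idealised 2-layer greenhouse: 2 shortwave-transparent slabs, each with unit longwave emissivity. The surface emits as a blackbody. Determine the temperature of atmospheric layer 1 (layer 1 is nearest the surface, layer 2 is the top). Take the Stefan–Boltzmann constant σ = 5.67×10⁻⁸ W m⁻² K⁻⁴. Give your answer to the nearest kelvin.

Flux at the orbit: S = 1361/(5.89)² = 39.23 W m⁻².
OLR = S(1−α)/4 = 7.473 W m⁻²; the top layer radiates at T_e = 107.1 K.
The net upward flux σT_e⁴ is constant between every pair of levels, so T_k⁴ = (N+1−k)T_e⁴.
T_1 = (2)^(1/4)·107.1 = 127.4 K.

127 kelvin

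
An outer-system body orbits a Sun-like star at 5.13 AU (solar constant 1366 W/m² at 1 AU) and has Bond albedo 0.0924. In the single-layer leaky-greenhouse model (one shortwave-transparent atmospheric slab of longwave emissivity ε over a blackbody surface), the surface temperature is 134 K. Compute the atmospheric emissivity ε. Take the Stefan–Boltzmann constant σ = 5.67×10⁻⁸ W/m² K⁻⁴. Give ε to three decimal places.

Irradiance scales as 1/d², so S = 1366 W/m² × (1/5.13)² = 51.91 W/m².
TOA balance gives T_e = 120.1 K.
Since (2−ε)/2 = (T_e/T_s)⁴ = 0.6442, ε = 0.7115.

0.712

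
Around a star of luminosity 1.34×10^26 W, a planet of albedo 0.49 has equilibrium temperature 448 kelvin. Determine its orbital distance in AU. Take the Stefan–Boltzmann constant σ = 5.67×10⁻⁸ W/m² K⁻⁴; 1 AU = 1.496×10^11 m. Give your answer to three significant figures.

0.163 AU

Required flux: S = 4σT⁴/(1−α) = 17910 W/m².
S = L/(4πd²) → d = √(L/4πS) = √(1.34×10^26/(4π·17910)) = 2.440×10^10 m = 0.1631 AU.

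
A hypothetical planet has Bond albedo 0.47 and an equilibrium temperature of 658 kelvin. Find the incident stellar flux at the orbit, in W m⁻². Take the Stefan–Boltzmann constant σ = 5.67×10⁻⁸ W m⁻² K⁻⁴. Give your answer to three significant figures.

80200 W m⁻²

Invert the energy balance for S: S = 4σT⁴/(1−α).
The emitted flux is σT⁴ = 10630 W m⁻².
So S = 4×10630/(1−0.47) = 80220 W m⁻².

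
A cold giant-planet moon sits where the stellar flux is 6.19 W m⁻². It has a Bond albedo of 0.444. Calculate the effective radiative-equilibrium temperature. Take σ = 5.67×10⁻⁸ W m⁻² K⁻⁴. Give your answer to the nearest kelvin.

62 K

The planet absorbs (1−α)S over its disc πR² and re-emits over 4πR², so the mean absorbed flux is (1−0.444)·6.190/4 = 0.8604 W m⁻².
Set σT⁴ = 0.8604 → T = (0.8604/σ)^(1/4) = 62.41 K.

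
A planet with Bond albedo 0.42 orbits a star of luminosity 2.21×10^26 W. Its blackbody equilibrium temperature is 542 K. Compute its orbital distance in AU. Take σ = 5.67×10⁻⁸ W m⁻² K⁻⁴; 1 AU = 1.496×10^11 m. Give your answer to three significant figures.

0.153 AU

The flux needed for this T is 4σT⁴/(1−0.42) = 33750 W m⁻².
Then d = [L/(4πS)]^(1/2) = 2.283×10^10 m, i.e. 0.1526 AU.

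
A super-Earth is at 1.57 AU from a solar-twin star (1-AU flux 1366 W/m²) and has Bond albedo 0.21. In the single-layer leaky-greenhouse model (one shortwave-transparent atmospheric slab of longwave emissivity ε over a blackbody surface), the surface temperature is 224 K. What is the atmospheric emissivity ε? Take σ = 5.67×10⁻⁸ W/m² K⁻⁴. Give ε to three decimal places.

0.467

Irradiance scales as 1/d², so S = 1366 W/m² × (1/1.57)² = 554.2 W/m².
First, T_e = [554.2·(1−0.21)/(4σ)]^(1/4) = 209.6 K.
Inverting T_s⁴ = 2T_e⁴/(2−ε): (T_e/T_s)⁴ = 0.7667, so ε = 2(1 − 0.7667) = 0.4665.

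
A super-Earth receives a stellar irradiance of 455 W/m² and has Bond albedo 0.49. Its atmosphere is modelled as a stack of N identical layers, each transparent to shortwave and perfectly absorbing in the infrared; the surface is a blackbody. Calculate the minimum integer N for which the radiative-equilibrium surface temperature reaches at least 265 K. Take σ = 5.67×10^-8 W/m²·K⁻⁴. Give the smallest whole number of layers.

Top-of-atmosphere balance: σT_e⁴ = S(1−α)/4 = 58.01 W/m² → T_e = 178.8 K.
Need (N+1)T_e⁴ ≥ T_s⁴, i.e. N+1 ≥ (265/178.8)⁴ = 4.820.
Rounding up, N = 4.

4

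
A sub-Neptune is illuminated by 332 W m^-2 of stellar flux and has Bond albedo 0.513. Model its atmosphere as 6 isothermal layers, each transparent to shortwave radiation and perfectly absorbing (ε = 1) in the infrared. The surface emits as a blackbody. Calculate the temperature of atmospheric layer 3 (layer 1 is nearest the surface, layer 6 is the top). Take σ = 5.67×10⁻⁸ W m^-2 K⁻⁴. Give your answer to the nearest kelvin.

231 K

Top-of-atmosphere balance: σT_e⁴ = S(1−α)/4 = 40.42 W m^-2 → T_e = 163.4 K.
In the N-layer model, layer k (counted from the surface) has T_k = (N+1−k)^(1/4)·T_e.
With k = 3: T_3 = (6+1−3)^¼·163.4 K = 231.1 K.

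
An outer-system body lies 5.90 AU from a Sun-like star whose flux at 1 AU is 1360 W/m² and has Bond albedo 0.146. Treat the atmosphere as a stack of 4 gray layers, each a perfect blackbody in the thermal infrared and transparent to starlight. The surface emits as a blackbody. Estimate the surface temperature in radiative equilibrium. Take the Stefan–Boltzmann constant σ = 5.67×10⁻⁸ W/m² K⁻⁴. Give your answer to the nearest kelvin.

By the inverse-square law, S = 1360/5.90² = 39.07 W/m².
Top-of-atmosphere balance: σT_e⁴ = S(1−α)/4 = 8.341 W/m² → T_e = 110.1 K.
Layer-by-layer balance gives σT_s⁴ = (N+1)σT_e⁴, so T_s = 5^¼·110.1 = 164.7 K.

165 K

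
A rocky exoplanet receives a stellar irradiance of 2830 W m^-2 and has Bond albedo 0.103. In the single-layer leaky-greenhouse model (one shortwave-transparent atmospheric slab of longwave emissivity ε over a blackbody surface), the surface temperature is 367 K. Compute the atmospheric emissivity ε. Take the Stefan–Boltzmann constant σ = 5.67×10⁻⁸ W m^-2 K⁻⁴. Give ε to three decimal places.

Effective temperature: T_e = [S(1−α)/(4σ)]^(1/4) = 325.3 K.
Inverting T_s⁴ = 2T_e⁴/(2−ε): (T_e/T_s)⁴ = 0.6170, so ε = 2(1 − 0.6170) = 0.7660.

0.766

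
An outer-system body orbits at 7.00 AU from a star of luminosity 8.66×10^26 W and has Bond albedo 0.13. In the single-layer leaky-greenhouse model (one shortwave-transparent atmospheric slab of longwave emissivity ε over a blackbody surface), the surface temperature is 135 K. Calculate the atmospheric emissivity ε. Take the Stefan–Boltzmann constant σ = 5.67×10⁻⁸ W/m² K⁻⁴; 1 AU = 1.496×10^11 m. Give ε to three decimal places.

Orbital distance: d = 7.00 AU = 1.047×10^12 m.
Flux at the orbit: S = L/(4πd²) = 8.66×10^26/(4π·(1.05×10^12)²) = 62.84 W/m².
First, T_e = [62.84·(1−0.13)/(4σ)]^(1/4) = 124.6 K.
Since (2−ε)/2 = (T_e/T_s)⁴ = 0.7258, ε = 0.5485.

0.548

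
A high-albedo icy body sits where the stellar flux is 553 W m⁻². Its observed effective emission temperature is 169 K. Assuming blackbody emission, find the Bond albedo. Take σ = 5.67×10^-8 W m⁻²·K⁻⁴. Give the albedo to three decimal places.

Energy balance: S(1−α)/4 = σT⁴, so 1−α = 4σT⁴/S.
4σT⁴ = 4·5.67×10⁻⁸·(169)⁴ = 185.0 W m⁻².
1−α = 185.0/553.0 = 0.3346, so α = 0.6654.

0.665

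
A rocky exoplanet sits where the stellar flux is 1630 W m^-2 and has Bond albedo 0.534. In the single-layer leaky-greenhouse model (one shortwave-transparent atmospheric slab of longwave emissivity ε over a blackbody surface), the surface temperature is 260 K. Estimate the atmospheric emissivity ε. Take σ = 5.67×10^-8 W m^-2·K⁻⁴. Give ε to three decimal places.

0.534

First, T_e = [1630·(1−0.534)/(4σ)]^(1/4) = 240.6 K.
Since (2−ε)/2 = (T_e/T_s)⁴ = 0.7329, ε = 0.5342.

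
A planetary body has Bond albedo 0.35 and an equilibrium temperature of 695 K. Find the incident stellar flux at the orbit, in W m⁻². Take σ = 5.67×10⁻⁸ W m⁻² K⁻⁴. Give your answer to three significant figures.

Invert the energy balance for S: S = 4σT⁴/(1−α).
σT⁴ = 5.67×10⁻⁸·(695)⁴ = 13230 W m⁻².
So S = 4×13230/(1−0.35) = 81410 W m⁻².

81400 W m⁻²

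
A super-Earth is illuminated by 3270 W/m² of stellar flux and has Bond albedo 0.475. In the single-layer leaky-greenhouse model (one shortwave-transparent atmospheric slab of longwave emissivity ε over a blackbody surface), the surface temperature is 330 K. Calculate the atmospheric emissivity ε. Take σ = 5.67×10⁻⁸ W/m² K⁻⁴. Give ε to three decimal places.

0.723

Effective temperature: T_e = [S(1−α)/(4σ)]^(1/4) = 295.0 K.
Since (2−ε)/2 = (T_e/T_s)⁴ = 0.6383, ε = 0.7234.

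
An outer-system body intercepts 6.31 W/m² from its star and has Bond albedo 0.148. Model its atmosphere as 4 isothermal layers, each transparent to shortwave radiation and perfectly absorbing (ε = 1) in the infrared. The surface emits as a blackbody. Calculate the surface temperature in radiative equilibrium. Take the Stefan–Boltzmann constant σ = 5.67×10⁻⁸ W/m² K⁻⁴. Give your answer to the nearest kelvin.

The effective emission temperature is T_e = [S(1−α)/(4σ)]^¼ = 69.78 K.
With N = 4 opaque layers, T_s = (N+1)^(1/4)·T_e = 5^(1/4)·69.78 = 104.3 K.

104 K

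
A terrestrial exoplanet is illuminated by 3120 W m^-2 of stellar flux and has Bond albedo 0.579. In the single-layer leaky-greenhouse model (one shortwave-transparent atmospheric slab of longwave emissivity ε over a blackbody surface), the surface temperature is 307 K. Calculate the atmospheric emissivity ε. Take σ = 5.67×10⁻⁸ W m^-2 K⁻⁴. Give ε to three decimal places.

0.696

Effective temperature: T_e = [S(1−α)/(4σ)]^(1/4) = 275.9 K.
T_s⁴ = T_e⁴·2/(2−ε) → ε = 2 − 2(T_e/T_s)⁴ = 2 − 2·(275.9/307)⁴ = 0.6960.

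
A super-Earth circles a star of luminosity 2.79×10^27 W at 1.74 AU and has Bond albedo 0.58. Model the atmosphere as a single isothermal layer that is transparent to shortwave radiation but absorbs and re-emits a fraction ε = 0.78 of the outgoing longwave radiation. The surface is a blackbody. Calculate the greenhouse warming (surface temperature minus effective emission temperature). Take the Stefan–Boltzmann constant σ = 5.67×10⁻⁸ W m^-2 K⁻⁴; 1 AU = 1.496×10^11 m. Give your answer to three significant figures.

Orbital distance: d = 1.74 AU = 2.603×10^11 m.
S = L/(4πd²) = 3277 W m^-2.
Effective emission temperature (TOA balance): σT_e⁴ = S(1−α)/4 = 344.1 W m^-2 → T_e = 279.1 K.
The surface balance (absorbed SW + ε·downward IR = σT_s⁴) with T_a⁴ = T_s⁴/2 reduces to T_s = T_e·[2/(2−ε)]^¼ = 315.8 K.
T_s − T_e = 315.8 − 279.1 = 36.71 K.

36.7 kelvin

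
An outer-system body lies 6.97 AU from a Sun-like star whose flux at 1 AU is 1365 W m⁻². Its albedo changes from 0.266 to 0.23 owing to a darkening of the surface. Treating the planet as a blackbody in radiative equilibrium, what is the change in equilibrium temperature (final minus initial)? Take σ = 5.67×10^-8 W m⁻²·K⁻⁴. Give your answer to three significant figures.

1.18 kelvin

Irradiance scales as 1/d², so S = 1365 W m⁻² × (1/6.97)² = 28.10 W m⁻².
Initial: T₁ = [S(1−0.266)/(4σ)]^(1/4) = 97.65 K.
Final:   T₂ = [S(1−0.23)/(4σ)]^(1/4) = 98.83 K.
ΔT = T₂ − T₁ = 1.176 K.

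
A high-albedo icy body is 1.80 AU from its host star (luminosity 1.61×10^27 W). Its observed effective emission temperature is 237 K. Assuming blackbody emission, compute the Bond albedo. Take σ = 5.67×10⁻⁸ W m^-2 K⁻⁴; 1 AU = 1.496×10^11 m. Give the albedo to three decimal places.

d = 1.80 × 1.496×10^11 m = 2.693×10^11 m.
Spreading L over a sphere of radius d: S = 1.61×10^27/(4π·2.69×10^11²) = 1767 W m^-2.
Rearranging the radiative balance, α = 1 − 4σT⁴/S.
σT⁴ = 178.9 W m^-2, so 4σT⁴ = 715.5 W m^-2.
1−α = 715.5/1767 = 0.4050, so α = 0.5950.

0.595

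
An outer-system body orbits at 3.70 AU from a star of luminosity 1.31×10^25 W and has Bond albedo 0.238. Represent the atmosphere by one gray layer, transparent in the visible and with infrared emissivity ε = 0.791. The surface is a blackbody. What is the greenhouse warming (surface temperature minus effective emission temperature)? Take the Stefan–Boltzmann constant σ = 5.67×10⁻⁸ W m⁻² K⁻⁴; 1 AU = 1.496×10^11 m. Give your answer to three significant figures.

7.80 K

d = 3.70 × 1.496×10^11 m = 5.535×10^11 m.
Spreading L over a sphere of radius d: S = 1.31×10^25/(4π·5.54×10^11²) = 3.402 W m⁻².
Effective emission temperature (TOA balance): σT_e⁴ = S(1−α)/4 = 0.6482 W m⁻² → T_e = 58.15 K.
For a single slab of emissivity ε, T_s⁴ = 2T_e⁴/(2−ε); thus T_s = 58.15·(1.654)^(1/4) = 65.94 K.
The atmosphere warms the surface by 7.797 K.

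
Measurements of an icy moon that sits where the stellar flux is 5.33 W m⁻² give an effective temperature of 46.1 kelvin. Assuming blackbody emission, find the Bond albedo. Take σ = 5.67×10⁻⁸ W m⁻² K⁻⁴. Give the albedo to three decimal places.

0.808

Energy balance: S(1−α)/4 = σT⁴, so 1−α = 4σT⁴/S.
4σT⁴ = 4·5.67×10⁻⁸·(46.1)⁴ = 1.024 W m⁻².
Hence α = 1 − 1.024/5.330 = 0.8078.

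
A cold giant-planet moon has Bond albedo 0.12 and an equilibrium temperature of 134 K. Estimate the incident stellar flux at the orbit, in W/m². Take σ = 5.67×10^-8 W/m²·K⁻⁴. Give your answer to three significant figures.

From S(1−α)/4 = σT⁴: S = 4σT⁴/(1−α).
The emitted flux is σT⁴ = 18.28 W/m².
So S = 4×18.28/(1−0.12) = 83.10 W/m².

83.1 W/m²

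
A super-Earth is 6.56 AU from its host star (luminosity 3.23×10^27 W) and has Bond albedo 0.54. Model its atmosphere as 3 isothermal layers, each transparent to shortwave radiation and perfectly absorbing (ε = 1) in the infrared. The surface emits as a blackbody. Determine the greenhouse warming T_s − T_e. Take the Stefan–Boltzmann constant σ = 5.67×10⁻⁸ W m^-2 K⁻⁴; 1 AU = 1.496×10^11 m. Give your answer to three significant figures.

Orbital distance: d = 6.56 AU = 9.814×10^11 m.
Spreading L over a sphere of radius d: S = 3.23×10^27/(4π·9.81×10^11²) = 266.9 W m^-2.
OLR = S(1−α)/4 = 30.69 W m^-2; the top layer radiates at T_e = 152.5 K.
T_s = (N+1)^(1/4)·T_e = 215.7 K.
So the greenhouse effect raises the surface by 215.7 − 152.5 = 63.18 K.

63.2 K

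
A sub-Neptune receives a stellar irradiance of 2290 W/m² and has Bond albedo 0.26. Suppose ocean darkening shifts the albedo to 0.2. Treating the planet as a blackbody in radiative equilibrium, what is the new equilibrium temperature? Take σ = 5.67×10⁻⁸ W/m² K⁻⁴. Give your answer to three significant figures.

T₂ = [S(1−α₂)/(4σ)]^(1/4) = [2290·0.8/(4σ)]^(1/4) = 299.8 K.

300 K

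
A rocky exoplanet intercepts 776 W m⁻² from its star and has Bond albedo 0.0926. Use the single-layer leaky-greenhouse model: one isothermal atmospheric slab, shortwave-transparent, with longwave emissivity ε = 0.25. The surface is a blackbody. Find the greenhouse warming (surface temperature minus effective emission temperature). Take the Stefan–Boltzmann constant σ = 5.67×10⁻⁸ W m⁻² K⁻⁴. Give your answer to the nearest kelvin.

At the top of the atmosphere, σT_e⁴ = S(1−α)/4 = 176.0 W m⁻², giving T_e = 236.1 K.
Surface balance with a leaky layer gives σT_s⁴ = σT_e⁴·2/(2−ε), so T_s = T_e·[2/(2−0.25)]^(1/4) = 244.1 K.
Greenhouse warming: T_s − T_e = 8.013 K.

8 K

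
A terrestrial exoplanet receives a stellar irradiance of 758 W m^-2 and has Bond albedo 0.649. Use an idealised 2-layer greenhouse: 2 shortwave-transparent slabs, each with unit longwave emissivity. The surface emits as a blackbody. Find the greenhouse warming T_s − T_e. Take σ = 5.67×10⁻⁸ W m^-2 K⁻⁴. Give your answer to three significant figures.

OLR = S(1−α)/4 = 66.51 W m^-2; the top layer radiates at T_e = 185.1 K.
Surface: T_s = (3)^¼·T_e = 243.6 K.
Warming: T_s − T_e = 58.50 K.

58.5 K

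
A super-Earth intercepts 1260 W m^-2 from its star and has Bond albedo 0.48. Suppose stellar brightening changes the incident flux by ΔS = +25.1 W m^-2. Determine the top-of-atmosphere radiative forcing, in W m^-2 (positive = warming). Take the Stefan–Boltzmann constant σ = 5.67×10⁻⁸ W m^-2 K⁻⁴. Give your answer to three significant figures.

3.26 W m^-2

ΔF = Δ[S(1−α)]/4 = (1−0.48)·+25.1/4 = 3.263 W m^-2.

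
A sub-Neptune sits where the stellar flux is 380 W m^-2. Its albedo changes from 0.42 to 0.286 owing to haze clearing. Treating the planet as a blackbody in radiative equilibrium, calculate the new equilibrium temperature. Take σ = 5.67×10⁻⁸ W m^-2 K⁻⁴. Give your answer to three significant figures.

186 K

T₂ = [S(1−α₂)/(4σ)]^(1/4) = [380.0·0.714/(4σ)]^(1/4) = 186.0 K.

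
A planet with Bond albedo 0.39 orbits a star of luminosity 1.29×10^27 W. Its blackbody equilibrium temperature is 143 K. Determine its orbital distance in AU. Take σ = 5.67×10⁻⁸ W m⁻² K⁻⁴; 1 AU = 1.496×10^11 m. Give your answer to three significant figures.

The flux needed for this T is 4σT⁴/(1−0.39) = 155.5 W m⁻².
Then d = [L/(4πS)]^(1/2) = 8.126×10^11 m, i.e. 5.432 AU.

5.43 AU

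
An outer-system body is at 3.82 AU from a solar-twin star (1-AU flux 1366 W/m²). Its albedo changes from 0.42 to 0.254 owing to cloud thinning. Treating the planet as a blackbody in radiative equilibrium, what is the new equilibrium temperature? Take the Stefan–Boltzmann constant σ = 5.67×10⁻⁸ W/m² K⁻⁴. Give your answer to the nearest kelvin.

132 kelvin

Flux at the orbit: S = 1366/(3.82)² = 93.61 W/m².
With the new albedo, S(1−α₂)/4 = 17.46 W/m², so T₂ = 132.5 K.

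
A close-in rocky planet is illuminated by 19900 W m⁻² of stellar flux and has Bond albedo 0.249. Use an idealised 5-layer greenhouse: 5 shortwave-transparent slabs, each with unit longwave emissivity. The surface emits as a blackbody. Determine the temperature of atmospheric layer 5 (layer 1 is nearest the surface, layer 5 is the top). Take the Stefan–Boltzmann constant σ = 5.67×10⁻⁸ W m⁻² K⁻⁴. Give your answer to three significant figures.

Top-of-atmosphere balance: σT_e⁴ = S(1−α)/4 = 3736 W m⁻² → T_e = 506.7 K.
Each opaque layer satisfies 2T_j⁴ = T_{j−1}⁴ + T_{j+1}⁴, giving T_k⁴ = (N+1−k)T_e⁴.
T_5 = (1)^(1/4)·506.7 = 506.7 K.

507 K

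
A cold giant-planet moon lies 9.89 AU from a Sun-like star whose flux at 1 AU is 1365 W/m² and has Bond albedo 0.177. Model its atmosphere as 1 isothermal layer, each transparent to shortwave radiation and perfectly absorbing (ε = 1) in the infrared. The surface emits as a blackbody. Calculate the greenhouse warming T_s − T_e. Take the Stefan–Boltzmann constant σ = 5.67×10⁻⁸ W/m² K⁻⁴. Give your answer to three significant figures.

16.0 K

Flux at the orbit: S = 1365/(9.89)² = 13.96 W/m².
Top-of-atmosphere balance: σT_e⁴ = S(1−α)/4 = 2.871 W/m² → T_e = 84.36 K.
Surface: T_s = (2)^¼·T_e = 100.3 K.
Warming: T_s − T_e = 15.96 K.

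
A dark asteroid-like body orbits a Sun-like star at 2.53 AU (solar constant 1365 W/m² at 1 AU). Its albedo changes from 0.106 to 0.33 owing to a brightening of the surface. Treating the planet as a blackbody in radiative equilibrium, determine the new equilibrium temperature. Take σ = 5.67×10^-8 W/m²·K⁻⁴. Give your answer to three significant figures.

158 kelvin

By the inverse-square law, S = 1365/2.53² = 213.3 W/m².
New equilibrium: T₂ = [(1−0.33)·213.3/(4σ)]^(1/4) = 158.4 K.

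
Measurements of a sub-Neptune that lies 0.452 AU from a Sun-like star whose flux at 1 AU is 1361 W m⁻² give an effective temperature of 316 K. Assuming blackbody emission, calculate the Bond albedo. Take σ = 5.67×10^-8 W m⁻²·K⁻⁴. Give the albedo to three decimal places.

By the inverse-square law, S = 1361/0.452² = 6662 W m⁻².
Rearranging the radiative balance, α = 1 − 4σT⁴/S.
σT⁴ = 565.4 W m⁻², so 4σT⁴ = 2261 W m⁻².
Hence α = 1 − 2261/6662 = 0.6605.

0.661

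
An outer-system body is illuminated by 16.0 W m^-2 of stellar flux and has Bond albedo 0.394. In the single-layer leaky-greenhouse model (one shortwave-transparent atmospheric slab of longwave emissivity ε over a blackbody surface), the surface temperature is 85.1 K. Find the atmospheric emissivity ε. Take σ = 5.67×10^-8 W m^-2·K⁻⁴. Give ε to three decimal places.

First, T_e = [16.00·(1−0.394)/(4σ)]^(1/4) = 80.86 K.
Since (2−ε)/2 = (T_e/T_s)⁴ = 0.8151, ε = 0.3697.

0.370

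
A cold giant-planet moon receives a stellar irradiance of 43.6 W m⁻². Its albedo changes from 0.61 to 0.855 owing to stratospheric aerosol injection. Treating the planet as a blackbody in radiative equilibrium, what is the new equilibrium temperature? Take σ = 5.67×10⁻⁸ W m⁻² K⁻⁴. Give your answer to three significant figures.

With the new albedo, S(1−α₂)/4 = 1.581 W m⁻², so T₂ = 72.66 K.

72.7 K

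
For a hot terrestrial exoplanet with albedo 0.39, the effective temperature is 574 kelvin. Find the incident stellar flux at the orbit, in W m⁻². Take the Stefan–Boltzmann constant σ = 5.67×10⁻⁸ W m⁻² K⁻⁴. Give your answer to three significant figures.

40400 W m⁻²

Invert the energy balance for S: S = 4σT⁴/(1−α).
The emitted flux is σT⁴ = 6155 W m⁻².
So S = 4×6155/(1−0.39) = 40360 W m⁻².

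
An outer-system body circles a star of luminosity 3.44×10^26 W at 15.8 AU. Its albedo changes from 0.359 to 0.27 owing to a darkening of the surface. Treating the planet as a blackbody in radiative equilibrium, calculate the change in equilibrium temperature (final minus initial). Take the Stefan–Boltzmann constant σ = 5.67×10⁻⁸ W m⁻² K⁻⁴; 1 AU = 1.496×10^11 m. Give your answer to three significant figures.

Orbital distance: d = 15.8 AU = 2.364×10^12 m.
Spreading L over a sphere of radius d: S = 3.44×10^26/(4π·2.36×10^12²) = 4.900 W m⁻².
With α = 0.359, T₁ = 61.00 K.
After:  T₂ = [4.900·0.73/(4σ)]^(1/4) = 63.02 K.
ΔT = T₂ − T₁ = 2.015 K.

2.02 K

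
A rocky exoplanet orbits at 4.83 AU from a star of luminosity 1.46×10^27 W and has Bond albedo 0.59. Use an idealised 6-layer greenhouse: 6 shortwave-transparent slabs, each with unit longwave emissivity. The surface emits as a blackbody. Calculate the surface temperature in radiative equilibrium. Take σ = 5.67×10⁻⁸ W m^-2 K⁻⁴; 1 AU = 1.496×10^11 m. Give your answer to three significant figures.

d = 4.83 × 1.496×10^11 m = 7.226×10^11 m.
Flux at the orbit: S = L/(4πd²) = 1.46×10^27/(4π·(7.23×10^11)²) = 222.5 W m^-2.
Top-of-atmosphere balance: σT_e⁴ = S(1−α)/4 = 22.81 W m^-2 → T_e = 141.6 K.
Layer-by-layer balance gives σT_s⁴ = (N+1)σT_e⁴, so T_s = 7^¼·141.6 = 230.4 K.

230 K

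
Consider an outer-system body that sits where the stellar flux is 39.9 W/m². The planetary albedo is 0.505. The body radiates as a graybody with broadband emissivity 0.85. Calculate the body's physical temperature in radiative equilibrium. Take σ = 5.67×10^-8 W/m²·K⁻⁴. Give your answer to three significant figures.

101 K

The planet absorbs (1−α)S over its disc πR² and re-emits over 4πR², so the mean absorbed flux is (1−0.505)·39.90/4 = 4.938 W/m².
Radiative balance εσT⁴ = 4.938 gives T = [4.938/(0.85·σ)]^(1/4) = 100.6 K.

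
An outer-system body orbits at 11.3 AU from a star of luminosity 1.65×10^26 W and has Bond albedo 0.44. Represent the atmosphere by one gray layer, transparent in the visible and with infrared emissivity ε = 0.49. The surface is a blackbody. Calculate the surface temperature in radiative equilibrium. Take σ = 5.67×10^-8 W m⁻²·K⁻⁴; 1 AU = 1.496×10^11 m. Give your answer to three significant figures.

d = 11.3 × 1.496×10^11 m = 1.690×10^12 m.
Flux at the orbit: S = L/(4πd²) = 1.65×10^26/(4π·(1.69×10^12)²) = 4.595 W m⁻².
The planet radiates to space at T_e = [S(1−α)/(4σ)]^(1/4) = 58.04 K.
The surface balance (absorbed SW + ε·downward IR = σT_s⁴) with T_a⁴ = T_s⁴/2 reduces to T_s = T_e·[2/(2−ε)]^¼ = 62.26 K.

62.3 K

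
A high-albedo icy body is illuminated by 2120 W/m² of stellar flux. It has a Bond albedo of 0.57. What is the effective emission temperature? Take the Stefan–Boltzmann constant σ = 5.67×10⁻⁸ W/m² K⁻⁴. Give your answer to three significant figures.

Averaging over the sphere, the absorbed flux is S(1−α)/4 = 227.9 W/m².
Set σT⁴ = 227.9 → T = (227.9/σ)^(1/4) = 251.8 K.

252 kelvin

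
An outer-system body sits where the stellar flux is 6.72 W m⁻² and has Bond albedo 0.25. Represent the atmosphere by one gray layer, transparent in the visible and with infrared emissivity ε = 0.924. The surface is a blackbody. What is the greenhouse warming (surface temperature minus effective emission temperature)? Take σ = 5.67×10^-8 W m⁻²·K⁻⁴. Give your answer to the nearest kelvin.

Effective emission temperature (TOA balance): σT_e⁴ = S(1−α)/4 = 1.260 W m⁻² → T_e = 68.66 K.
Surface balance with a leaky layer gives σT_s⁴ = σT_e⁴·2/(2−ε), so T_s = T_e·[2/(2−0.924)]^(1/4) = 80.17 K.
Greenhouse warming: T_s − T_e = 11.51 K.

12 K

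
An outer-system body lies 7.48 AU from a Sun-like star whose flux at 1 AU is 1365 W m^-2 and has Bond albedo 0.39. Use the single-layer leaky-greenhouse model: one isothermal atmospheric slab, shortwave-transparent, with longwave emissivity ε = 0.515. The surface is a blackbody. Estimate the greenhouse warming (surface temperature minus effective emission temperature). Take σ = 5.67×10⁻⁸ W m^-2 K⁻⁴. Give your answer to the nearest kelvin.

7 K

Flux at the orbit: S = 1365/(7.48)² = 24.40 W m^-2.
The planet radiates to space at T_e = [S(1−α)/(4σ)]^(1/4) = 90.00 K.
Surface balance with a leaky layer gives σT_s⁴ = σT_e⁴·2/(2−ε), so T_s = T_e·[2/(2−0.515)]^(1/4) = 96.96 K.
Greenhouse warming: T_s − T_e = 6.955 K.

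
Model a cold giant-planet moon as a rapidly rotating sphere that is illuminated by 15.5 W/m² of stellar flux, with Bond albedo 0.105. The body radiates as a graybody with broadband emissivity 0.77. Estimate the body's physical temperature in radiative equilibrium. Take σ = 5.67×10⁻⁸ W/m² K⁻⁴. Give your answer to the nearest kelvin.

Averaging over the sphere, the absorbed flux is S(1−α)/4 = 3.468 W/m².
Radiative balance εσT⁴ = 3.468 gives T = [3.468/(0.77·σ)]^(1/4) = 94.41 K.

94 K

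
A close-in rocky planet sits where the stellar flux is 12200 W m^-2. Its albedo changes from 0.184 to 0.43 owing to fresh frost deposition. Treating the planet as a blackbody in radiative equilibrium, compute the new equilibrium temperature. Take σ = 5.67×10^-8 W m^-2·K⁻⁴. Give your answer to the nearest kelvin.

418 kelvin

New equilibrium: T₂ = [(1−0.43)·12200/(4σ)]^(1/4) = 418.5 K.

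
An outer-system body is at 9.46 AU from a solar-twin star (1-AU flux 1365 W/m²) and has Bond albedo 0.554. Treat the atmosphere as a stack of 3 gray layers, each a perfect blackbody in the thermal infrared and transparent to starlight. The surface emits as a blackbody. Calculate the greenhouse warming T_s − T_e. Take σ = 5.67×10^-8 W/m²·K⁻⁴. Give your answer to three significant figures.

By the inverse-square law, S = 1365/9.46² = 15.25 W/m².
OLR = S(1−α)/4 = 1.701 W/m²; the top layer radiates at T_e = 74.00 K.
T_s = (N+1)^(1/4)·T_e = 104.7 K.
So the greenhouse effect raises the surface by 104.7 − 74.00 = 30.65 K.

30.7 K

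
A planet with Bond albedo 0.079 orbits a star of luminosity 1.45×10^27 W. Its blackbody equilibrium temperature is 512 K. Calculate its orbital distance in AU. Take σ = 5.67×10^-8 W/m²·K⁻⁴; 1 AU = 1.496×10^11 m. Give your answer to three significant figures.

0.552 AU

The flux needed for this T is 4σT⁴/(1−0.079) = 16920 W/m².
Then d = [L/(4πS)]^(1/2) = 8.257×10^10 m, i.e. 0.5520 AU.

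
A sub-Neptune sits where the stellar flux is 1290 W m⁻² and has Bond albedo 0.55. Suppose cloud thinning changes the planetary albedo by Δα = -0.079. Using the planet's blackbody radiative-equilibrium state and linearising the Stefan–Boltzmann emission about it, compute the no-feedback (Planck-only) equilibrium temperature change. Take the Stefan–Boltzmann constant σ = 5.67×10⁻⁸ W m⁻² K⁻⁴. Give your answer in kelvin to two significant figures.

9.9 K

The baseline emission temperature is T_e = 224.9 K.
ΔF = −(S/4)Δα = −(1290/4)×(-0.079) = 25.48 W m⁻².
The Planck feedback parameter is 4σT_e³ = 2.581 W m⁻²/K.
Hence the no-feedback warming is ΔF/(4σT_e³) = 9.87 K.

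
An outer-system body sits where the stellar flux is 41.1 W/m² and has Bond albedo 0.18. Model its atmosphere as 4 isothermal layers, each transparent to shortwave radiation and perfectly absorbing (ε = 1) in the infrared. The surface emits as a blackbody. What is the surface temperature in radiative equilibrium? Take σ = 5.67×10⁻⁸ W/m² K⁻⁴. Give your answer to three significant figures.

165 K

The effective emission temperature is T_e = [S(1−α)/(4σ)]^¼ = 110.4 K.
Layer-by-layer balance gives σT_s⁴ = (N+1)σT_e⁴, so T_s = 5^¼·110.4 = 165.1 K.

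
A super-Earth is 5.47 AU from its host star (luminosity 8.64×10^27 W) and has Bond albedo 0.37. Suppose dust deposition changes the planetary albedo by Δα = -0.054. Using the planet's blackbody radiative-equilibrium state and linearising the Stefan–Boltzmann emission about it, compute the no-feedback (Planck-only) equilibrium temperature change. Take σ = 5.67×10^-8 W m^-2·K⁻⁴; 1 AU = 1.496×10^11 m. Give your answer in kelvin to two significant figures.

5.0 K

d = 5.47 × 1.496×10^11 m = 8.183×10^11 m.
S = L/(4πd²) = 1027 W m^-2.
The baseline emission temperature is T_e = 231.1 K.
ΔF = −(S/4)Δα = −(1027/4)×(-0.054) = 13.86 W m^-2.
The Planck feedback parameter is 4σT_e³ = 2.799 W m^-2/K.
So ΔT₀ = 13.86/2.799 = 4.95 K.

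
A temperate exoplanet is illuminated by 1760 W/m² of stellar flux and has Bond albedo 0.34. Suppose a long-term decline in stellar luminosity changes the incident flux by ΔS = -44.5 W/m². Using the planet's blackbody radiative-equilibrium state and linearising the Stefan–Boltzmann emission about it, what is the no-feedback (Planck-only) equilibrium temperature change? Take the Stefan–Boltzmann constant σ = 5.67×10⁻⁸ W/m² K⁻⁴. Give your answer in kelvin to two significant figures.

-1.7 K

Unperturbed T_e = [1760·(1−0.34)/(4σ)]^¼ = 267.5 K.
TOA radiative forcing: ΔF = (1−α)ΔS/4 = 0.66·(-44.5)/4 = -7.342 W/m².
The Planck feedback parameter is 4σT_e³ = 4.342 W/m²/K.
Hence the no-feedback warming is ΔF/(4σT_e³) = -1.69 K.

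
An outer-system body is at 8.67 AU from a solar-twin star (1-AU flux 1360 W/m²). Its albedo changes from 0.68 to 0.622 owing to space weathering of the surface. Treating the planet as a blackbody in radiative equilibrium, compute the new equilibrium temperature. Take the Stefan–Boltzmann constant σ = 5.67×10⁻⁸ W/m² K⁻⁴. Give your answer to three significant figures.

Irradiance scales as 1/d², so S = 1360 W/m² × (1/8.67)² = 18.09 W/m².
T₂ = [S(1−α₂)/(4σ)]^(1/4) = [18.09·0.378/(4σ)]^(1/4) = 74.10 K.

74.1 kelvin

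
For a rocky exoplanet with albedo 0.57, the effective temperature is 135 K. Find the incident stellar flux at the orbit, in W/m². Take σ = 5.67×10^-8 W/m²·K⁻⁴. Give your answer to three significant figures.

From S(1−α)/4 = σT⁴: S = 4σT⁴/(1−α).
σT⁴ = 5.67×10⁻⁸·(135)⁴ = 18.83 W/m².
S = 4·18.83/0.43 = 175.2 W/m².

175 W/m²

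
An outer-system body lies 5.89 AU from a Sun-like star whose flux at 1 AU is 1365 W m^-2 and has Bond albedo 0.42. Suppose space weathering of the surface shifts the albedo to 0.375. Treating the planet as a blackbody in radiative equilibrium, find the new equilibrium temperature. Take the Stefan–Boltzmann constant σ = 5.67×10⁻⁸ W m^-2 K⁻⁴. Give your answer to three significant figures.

Irradiance scales as 1/d², so S = 1365 W m^-2 × (1/5.89)² = 39.35 W m^-2.
New equilibrium: T₂ = [(1−0.375)·39.35/(4σ)]^(1/4) = 102.0 K.

102 K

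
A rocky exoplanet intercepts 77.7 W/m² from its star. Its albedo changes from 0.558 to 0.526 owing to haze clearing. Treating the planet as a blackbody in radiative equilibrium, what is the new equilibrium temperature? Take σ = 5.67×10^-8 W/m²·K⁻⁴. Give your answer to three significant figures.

T₂ = [S(1−α₂)/(4σ)]^(1/4) = [77.70·0.474/(4σ)]^(1/4) = 112.9 K.

113 K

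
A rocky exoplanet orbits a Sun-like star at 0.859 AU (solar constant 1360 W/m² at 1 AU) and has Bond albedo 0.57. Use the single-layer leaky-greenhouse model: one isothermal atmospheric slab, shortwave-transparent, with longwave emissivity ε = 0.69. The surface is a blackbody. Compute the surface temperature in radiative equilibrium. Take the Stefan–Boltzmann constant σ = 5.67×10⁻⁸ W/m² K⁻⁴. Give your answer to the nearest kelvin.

270 K

Flux at the orbit: S = 1360/(0.859)² = 1843 W/m².
At the top of the atmosphere, σT_e⁴ = S(1−α)/4 = 198.1 W/m², giving T_e = 243.1 K.
Surface balance with a leaky layer gives σT_s⁴ = σT_e⁴·2/(2−ε), so T_s = T_e·[2/(2−0.69)]^(1/4) = 270.3 K.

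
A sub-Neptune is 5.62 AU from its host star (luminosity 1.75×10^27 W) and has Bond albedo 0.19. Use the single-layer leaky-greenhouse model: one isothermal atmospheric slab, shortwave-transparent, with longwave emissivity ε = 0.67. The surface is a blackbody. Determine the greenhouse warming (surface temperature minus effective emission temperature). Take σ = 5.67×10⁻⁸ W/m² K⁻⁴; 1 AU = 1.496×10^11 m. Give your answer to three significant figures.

17.5 K

d = 5.62 × 1.496×10^11 m = 8.408×10^11 m.
Flux at the orbit: S = L/(4πd²) = 1.75×10^27/(4π·(8.41×10^11)²) = 197.0 W/m².
At the top of the atmosphere, σT_e⁴ = S(1−α)/4 = 39.89 W/m², giving T_e = 162.9 K.
The surface balance (absorbed SW + ε·downward IR = σT_s⁴) with T_a⁴ = T_s⁴/2 reduces to T_s = T_e·[2/(2−ε)]^¼ = 180.4 K.
The atmosphere warms the surface by 17.49 K.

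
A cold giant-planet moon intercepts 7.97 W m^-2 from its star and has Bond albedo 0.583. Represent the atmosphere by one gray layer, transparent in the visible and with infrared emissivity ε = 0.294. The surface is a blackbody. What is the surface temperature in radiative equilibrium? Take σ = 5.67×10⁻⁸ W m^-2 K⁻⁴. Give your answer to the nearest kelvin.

64 K

The planet radiates to space at T_e = [S(1−α)/(4σ)]^(1/4) = 61.87 K.
Surface balance with a leaky layer gives σT_s⁴ = σT_e⁴·2/(2−ε), so T_s = T_e·[2/(2−0.294)]^(1/4) = 64.38 K.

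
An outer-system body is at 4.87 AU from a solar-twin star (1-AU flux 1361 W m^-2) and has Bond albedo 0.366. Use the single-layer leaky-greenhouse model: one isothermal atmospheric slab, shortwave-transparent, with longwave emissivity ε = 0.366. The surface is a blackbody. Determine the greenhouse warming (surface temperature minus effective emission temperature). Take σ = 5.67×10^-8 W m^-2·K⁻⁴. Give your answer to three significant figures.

Irradiance scales as 1/d², so S = 1361 W m^-2 × (1/4.87)² = 57.39 W m^-2.
Effective emission temperature (TOA balance): σT_e⁴ = S(1−α)/4 = 9.096 W m^-2 → T_e = 112.5 K.
The surface balance (absorbed SW + ε·downward IR = σT_s⁴) with T_a⁴ = T_s⁴/2 reduces to T_s = T_e·[2/(2−ε)]^¼ = 118.4 K.
Greenhouse warming: T_s − T_e = 5.833 K.

5.83 kelvin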